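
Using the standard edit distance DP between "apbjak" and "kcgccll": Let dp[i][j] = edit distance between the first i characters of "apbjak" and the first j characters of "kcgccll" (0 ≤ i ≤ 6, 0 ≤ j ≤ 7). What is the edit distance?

   ''  k  c  g  c  c  l  l
''  0  1  2  3  4  5  6  7
 a  1  1  2  3  4  5  6  7
 p  2  2  2  3  4  5  6  7
 b  3  3  3  3  4  5  6  7
 j  4  4  4  4  4  5  6  7
 a  5  5  5  5  5  5  6  7
 k  6  5  6  6  6  6  6  7

7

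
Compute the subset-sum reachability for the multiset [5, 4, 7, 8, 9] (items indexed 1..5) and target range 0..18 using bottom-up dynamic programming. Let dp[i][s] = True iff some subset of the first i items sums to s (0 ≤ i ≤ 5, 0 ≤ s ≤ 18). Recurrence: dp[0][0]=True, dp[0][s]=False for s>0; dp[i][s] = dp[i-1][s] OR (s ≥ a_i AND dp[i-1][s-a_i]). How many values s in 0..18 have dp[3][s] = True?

8

i\s   0   1   2   3   4   5   6   7   8   9  10  11  12  13  14  15  16  17  18
  0   T   F   F   F   F   F   F   F   F   F   F   F   F   F   F   F   F   F   F
  1   T   F   F   F   F   T   F   F   F   F   F   F   F   F   F   F   F   F   F
  2   T   F   F   F   T   T   F   F   F   T   F   F   F   F   F   F   F   F   F
  3   T   F   F   F   T   T   F   T   F   T   F   T   T   F   F   F   T   F   F
  4   T   F   F   F   T   T   F   T   T   T   F   T   T   T   F   T   T   T   F
  5   T   F   F   F   T   T   F   T   T   T   F   T   T   T   T   T   T   T   T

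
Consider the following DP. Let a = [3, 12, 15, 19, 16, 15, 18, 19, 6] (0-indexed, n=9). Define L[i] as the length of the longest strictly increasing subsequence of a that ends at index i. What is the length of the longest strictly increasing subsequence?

6

   i    0    1    2    3    4    5    6    7    8
a[i]    3   12   15   19   16   15   18   19    6
L[i]    1    2    3    4    4    3    5    6    2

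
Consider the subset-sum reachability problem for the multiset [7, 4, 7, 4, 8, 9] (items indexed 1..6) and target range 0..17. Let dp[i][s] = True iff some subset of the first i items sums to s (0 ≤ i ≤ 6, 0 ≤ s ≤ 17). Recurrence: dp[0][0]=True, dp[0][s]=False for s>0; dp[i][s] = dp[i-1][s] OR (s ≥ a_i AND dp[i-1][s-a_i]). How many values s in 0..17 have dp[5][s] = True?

i\s   0   1   2   3   4   5   6   7   8   9  10  11  12  13  14  15  16  17
  0   T   F   F   F   F   F   F   F   F   F   F   F   F   F   F   F   F   F
  1   T   F   F   F   F   F   F   T   F   F   F   F   F   F   F   F   F   F
  2   T   F   F   F   T   F   F   T   F   F   F   T   F   F   F   F   F   F
  3   T   F   F   F   T   F   F   T   F   F   F   T   F   F   T   F   F   F
  4   T   F   F   F   T   F   F   T   T   F   F   T   F   F   T   T   F   F
  5   T   F   F   F   T   F   F   T   T   F   F   T   T   F   T   T   T   F
  6   T   F   F   F   T   F   F   T   T   T   F   T   T   T   T   T   T   T

9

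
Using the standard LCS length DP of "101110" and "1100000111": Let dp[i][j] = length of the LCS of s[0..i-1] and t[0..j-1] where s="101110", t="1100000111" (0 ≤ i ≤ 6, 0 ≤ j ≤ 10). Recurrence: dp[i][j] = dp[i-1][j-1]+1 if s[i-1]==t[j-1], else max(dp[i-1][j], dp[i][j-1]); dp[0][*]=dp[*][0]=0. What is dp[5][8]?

3

   ''  1  1  0  0  0  0  0  1  1  1
''  0  0  0  0  0  0  0  0  0  0  0
 1  0  1  1  1  1  1  1  1  1  1  1
 0  0  1  1  2  2  2  2  2  2  2  2
 1  0  1  2  2  2  2  2  2  3  3  3
 1  0  1  2  2  2  2  2  2  3  4  4
 1  0  1  2  2  2  2  2  2  3  4  5
 0  0  1  2  3  3  3  3  3  3  4  5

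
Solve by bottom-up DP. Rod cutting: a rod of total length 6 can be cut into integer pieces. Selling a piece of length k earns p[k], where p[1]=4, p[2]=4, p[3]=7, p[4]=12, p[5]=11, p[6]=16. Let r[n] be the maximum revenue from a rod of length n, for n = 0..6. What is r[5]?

   n    0    1    2    3    4    5    6
r[n]    0    4    8   12   16   20   24

20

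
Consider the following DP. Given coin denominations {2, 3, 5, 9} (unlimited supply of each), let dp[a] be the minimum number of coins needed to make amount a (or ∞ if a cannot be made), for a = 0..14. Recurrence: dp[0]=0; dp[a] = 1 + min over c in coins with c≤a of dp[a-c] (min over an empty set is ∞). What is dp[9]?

 a  0  1  2  3  4  5  6  7  8  9 10 11 12 13 14
dp  0  -  1  1  2  1  2  2  2  1  2  2  2  3  2
(- denotes ∞ / unreachable)

1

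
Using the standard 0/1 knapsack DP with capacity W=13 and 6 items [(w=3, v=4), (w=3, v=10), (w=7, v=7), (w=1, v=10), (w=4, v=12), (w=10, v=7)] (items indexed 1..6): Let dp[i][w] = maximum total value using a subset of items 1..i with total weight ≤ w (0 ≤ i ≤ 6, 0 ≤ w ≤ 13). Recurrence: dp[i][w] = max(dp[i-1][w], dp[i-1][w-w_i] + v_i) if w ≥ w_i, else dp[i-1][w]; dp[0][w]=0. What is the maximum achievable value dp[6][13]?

36

i\w   0   1   2   3   4   5   6   7   8   9  10  11  12  13
  0   0   0   0   0   0   0   0   0   0   0   0   0   0   0
  1   0   0   0   4   4   4   4   4   4   4   4   4   4   4
  2   0   0   0  10  10  10  14  14  14  14  14  14  14  14
  3   0   0   0  10  10  10  14  14  14  14  17  17  17  21
  4   0  10  10  10  20  20  20  24  24  24  24  27  27  27
  5   0  10  10  10  20  22  22  24  32  32  32  36  36  36
  6   0  10  10  10  20  22  22  24  32  32  32  36  36  36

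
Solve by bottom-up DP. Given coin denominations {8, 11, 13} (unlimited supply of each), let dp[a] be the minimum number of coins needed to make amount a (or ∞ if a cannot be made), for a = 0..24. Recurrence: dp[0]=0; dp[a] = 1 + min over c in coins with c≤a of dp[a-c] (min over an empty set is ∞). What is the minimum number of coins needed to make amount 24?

2

 a  0  1  2  3  4  5  6  7  8  9 10 11 12 13 14 15 16 17 18 19 20 21 22 23 24
dp  0  -  -  -  -  -  -  -  1  -  -  1  -  1  -  -  2  -  -  2  -  2  2  -  2
(- denotes ∞ / unreachable)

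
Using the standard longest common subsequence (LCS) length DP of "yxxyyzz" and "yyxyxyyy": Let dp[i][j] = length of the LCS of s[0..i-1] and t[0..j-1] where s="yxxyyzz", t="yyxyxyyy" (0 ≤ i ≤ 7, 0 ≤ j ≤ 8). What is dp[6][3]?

   ''  y  y  x  y  x  y  y  y
''  0  0  0  0  0  0  0  0  0
 y  0  1  1  1  1  1  1  1  1
 x  0  1  1  2  2  2  2  2  2
 x  0  1  1  2  2  3  3  3  3
 y  0  1  2  2  3  3  4  4  4
 y  0  1  2  2  3  3  4  5  5
 z  0  1  2  2  3  3  4  5  5
 z  0  1  2  2  3  3  4  5  5

2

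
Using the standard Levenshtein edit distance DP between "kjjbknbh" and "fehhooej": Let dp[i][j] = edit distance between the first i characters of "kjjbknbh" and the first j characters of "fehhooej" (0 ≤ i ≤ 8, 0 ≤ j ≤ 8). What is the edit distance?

   ''  f  e  h  h  o  o  e  j
''  0  1  2  3  4  5  6  7  8
 k  1  1  2  3  4  5  6  7  8
 j  2  2  2  3  4  5  6  7  7
 j  3  3  3  3  4  5  6  7  7
 b  4  4  4  4  4  5  6  7  8
 k  5  5  5  5  5  5  6  7  8
 n  6  6  6  6  6  6  6  7  8
 b  7  7  7  7  7  7  7  7  8
 h  8  8  8  7  7  8  8  8  8

8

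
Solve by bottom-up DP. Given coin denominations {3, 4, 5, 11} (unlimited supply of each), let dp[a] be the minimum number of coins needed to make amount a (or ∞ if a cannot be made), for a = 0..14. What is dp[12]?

 a  0  1  2  3  4  5  6  7  8  9 10 11 12 13 14
dp  0  -  -  1  1  1  2  2  2  2  2  1  3  3  2
(- denotes ∞ / unreachable)

3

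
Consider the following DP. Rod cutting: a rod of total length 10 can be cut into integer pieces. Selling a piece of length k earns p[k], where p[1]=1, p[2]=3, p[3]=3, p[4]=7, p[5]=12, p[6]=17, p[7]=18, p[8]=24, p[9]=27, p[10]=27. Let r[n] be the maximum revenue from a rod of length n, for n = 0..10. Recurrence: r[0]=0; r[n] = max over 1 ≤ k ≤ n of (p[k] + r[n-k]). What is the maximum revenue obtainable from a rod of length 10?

28

   n    0    1    2    3    4    5    6    7    8    9   10
r[n]    0    1    3    4    7   12   17   18   24   27   28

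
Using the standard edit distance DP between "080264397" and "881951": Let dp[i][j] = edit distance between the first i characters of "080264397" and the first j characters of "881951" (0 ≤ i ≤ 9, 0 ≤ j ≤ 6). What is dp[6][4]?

   ''  8  8  1  9  5  1
''  0  1  2  3  4  5  6
 0  1  1  2  3  4  5  6
 8  2  1  1  2  3  4  5
 0  3  2  2  2  3  4  5
 2  4  3  3  3  3  4  5
 6  5  4  4  4  4  4  5
 4  6  5  5  5  5  5  5
 3  7  6  6  6  6  6  6
 9  8  7  7  7  6  7  7
 7  9  8  8  8  7  7  8

5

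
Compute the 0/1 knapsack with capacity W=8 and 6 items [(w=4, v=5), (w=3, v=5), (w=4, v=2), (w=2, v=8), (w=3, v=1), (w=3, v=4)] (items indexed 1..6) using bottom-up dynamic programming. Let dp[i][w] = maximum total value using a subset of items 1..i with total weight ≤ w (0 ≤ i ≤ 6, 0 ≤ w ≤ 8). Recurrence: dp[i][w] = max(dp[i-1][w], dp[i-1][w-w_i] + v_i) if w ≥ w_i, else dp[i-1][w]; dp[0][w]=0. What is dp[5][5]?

13

i\w   0   1   2   3   4   5   6   7   8
  0   0   0   0   0   0   0   0   0   0
  1   0   0   0   0   5   5   5   5   5
  2   0   0   0   5   5   5   5  10  10
  3   0   0   0   5   5   5   5  10  10
  4   0   0   8   8   8  13  13  13  13
  5   0   0   8   8   8  13  13  13  14
  6   0   0   8   8   8  13  13  13  17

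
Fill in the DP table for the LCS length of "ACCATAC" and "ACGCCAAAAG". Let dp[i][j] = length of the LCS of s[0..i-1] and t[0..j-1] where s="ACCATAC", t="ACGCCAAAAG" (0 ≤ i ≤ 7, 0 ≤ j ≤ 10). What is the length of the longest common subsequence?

   ''  A  C  G  C  C  A  A  A  A  G
''  0  0  0  0  0  0  0  0  0  0  0
 A  0  1  1  1  1  1  1  1  1  1  1
 C  0  1  2  2  2  2  2  2  2  2  2
 C  0  1  2  2  3  3  3  3  3  3  3
 A  0  1  2  2  3  3  4  4  4  4  4
 T  0  1  2  2  3  3  4  4  4  4  4
 A  0  1  2  2  3  3  4  5  5  5  5
 C  0  1  2  2  3  4  4  5  5  5  5

5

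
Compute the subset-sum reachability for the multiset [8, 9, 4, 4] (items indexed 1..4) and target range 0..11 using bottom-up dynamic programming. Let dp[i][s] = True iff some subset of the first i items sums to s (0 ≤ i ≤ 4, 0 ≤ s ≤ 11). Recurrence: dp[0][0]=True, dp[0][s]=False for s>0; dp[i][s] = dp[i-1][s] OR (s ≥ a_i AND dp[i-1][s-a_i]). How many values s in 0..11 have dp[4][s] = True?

4

i\s   0   1   2   3   4   5   6   7   8   9  10  11
  0   T   F   F   F   F   F   F   F   F   F   F   F
  1   T   F   F   F   F   F   F   F   T   F   F   F
  2   T   F   F   F   F   F   F   F   T   T   F   F
  3   T   F   F   F   T   F   F   F   T   T   F   F
  4   T   F   F   F   T   F   F   F   T   T   F   F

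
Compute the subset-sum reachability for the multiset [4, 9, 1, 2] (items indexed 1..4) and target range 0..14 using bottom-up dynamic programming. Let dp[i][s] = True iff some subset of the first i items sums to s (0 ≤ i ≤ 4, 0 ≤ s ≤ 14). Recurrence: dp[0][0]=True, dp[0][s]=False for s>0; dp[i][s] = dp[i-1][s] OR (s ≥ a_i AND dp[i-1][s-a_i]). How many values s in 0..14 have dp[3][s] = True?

i\s   0   1   2   3   4   5   6   7   8   9  10  11  12  13  14
  0   T   F   F   F   F   F   F   F   F   F   F   F   F   F   F
  1   T   F   F   F   T   F   F   F   F   F   F   F   F   F   F
  2   T   F   F   F   T   F   F   F   F   T   F   F   F   T   F
  3   T   T   F   F   T   T   F   F   F   T   T   F   F   T   T
  4   T   T   T   T   T   T   T   T   F   T   T   T   T   T   T

8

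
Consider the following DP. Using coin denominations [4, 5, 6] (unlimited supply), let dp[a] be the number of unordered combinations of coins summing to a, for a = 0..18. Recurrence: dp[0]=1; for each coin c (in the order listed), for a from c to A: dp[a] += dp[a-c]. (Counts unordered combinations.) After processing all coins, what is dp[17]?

2

after  coin     0     1     2     3     4     5     6     7     8     9    10    11    12    13    14    15    16    17    18
          4     1     0     0     0     1     0     0     0     1     0     0     0     1     0     0     0     1     0     0
          5     1     0     0     0     1     1     0     0     1     1     1     0     1     1     1     1     1     1     1
          6     1     0     0     0     1     1     1     0     1     1     2     1     2     1     2     2     3     2     3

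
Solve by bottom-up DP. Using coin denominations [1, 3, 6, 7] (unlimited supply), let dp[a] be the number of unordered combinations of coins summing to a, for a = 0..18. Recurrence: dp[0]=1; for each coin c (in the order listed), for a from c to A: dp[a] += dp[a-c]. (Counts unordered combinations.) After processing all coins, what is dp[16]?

19

after  coin     0     1     2     3     4     5     6     7     8     9    10    11    12    13    14    15    16    17    18
          1     1     1     1     1     1     1     1     1     1     1     1     1     1     1     1     1     1     1     1
          3     1     1     1     2     2     2     3     3     3     4     4     4     5     5     5     6     6     6     7
          6     1     1     1     2     2     2     4     4     4     6     6     6     9     9     9    12    12    12    16
          7     1     1     1     2     2     2     4     5     5     7     8     8    11    13    14    17    19    20    24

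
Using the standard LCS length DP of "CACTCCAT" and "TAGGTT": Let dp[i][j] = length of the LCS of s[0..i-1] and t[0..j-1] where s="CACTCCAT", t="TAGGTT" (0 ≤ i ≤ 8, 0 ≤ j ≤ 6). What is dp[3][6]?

   ''  T  A  G  G  T  T
''  0  0  0  0  0  0  0
 C  0  0  0  0  0  0  0
 A  0  0  1  1  1  1  1
 C  0  0  1  1  1  1  1
 T  0  1  1  1  1  2  2
 C  0  1  1  1  1  2  2
 C  0  1  1  1  1  2  2
 A  0  1  2  2  2  2  2
 T  0  1  2  2  2  3  3

1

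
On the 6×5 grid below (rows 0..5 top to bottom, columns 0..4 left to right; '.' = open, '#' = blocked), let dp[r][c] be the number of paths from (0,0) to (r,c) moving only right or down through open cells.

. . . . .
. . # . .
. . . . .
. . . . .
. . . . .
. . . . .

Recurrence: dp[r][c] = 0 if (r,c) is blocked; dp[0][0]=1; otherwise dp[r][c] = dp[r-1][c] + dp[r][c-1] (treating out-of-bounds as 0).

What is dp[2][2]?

3

r\c   0   1   2   3   4
  0   1   1   1   1   1
  1   1   2   0   1   2
  2   1   3   3   4   6
  3   1   4   7  11  17
  4   1   5  12  23  40
  5   1   6  18  41  81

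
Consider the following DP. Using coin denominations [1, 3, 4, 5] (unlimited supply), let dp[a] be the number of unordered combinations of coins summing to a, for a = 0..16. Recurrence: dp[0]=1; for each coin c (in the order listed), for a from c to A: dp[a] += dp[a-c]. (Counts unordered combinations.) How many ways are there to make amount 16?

after  coin     0     1     2     3     4     5     6     7     8     9    10    11    12    13    14    15    16
          1     1     1     1     1     1     1     1     1     1     1     1     1     1     1     1     1     1
          3     1     1     1     2     2     2     3     3     3     4     4     4     5     5     5     6     6
          4     1     1     1     2     3     3     4     5     6     7     8     9    11    12    13    15    17
          5     1     1     1     2     3     4     5     6     8    10    12    14    17    20    23    27    31

31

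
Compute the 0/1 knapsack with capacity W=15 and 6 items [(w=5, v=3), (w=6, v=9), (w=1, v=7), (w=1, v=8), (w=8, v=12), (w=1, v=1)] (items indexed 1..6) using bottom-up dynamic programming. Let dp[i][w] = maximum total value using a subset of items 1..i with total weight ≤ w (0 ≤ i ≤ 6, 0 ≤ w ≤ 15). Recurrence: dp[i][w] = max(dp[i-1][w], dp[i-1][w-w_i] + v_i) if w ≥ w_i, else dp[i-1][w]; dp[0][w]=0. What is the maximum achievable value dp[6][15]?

30

i\w   0   1   2   3   4   5   6   7   8   9  10  11  12  13  14  15
  0   0   0   0   0   0   0   0   0   0   0   0   0   0   0   0   0
  1   0   0   0   0   0   3   3   3   3   3   3   3   3   3   3   3
  2   0   0   0   0   0   3   9   9   9   9   9  12  12  12  12  12
  3   0   7   7   7   7   7  10  16  16  16  16  16  19  19  19  19
  4   0   8  15  15  15  15  15  18  24  24  24  24  24  27  27  27
  5   0   8  15  15  15  15  15  18  24  24  27  27  27  27  27  30
  6   0   8  15  16  16  16  16  18  24  25  27  28  28  28  28  30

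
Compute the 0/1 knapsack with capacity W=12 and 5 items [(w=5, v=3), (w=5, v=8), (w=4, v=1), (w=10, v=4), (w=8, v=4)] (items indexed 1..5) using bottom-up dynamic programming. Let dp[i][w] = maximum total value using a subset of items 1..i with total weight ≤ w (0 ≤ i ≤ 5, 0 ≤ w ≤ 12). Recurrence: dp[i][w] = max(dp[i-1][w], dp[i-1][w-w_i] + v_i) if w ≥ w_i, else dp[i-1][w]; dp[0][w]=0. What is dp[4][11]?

i\w   0   1   2   3   4   5   6   7   8   9  10  11  12
  0   0   0   0   0   0   0   0   0   0   0   0   0   0
  1   0   0   0   0   0   3   3   3   3   3   3   3   3
  2   0   0   0   0   0   8   8   8   8   8  11  11  11
  3   0   0   0   0   1   8   8   8   8   9  11  11  11
  4   0   0   0   0   1   8   8   8   8   9  11  11  11
  5   0   0   0   0   1   8   8   8   8   9  11  11  11

11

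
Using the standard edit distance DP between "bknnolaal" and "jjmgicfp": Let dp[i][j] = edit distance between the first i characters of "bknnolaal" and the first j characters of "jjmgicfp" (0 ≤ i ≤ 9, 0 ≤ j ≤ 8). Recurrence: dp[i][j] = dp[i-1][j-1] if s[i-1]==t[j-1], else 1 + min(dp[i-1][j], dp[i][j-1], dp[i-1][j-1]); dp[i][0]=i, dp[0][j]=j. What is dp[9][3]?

   ''  j  j  m  g  i  c  f  p
''  0  1  2  3  4  5  6  7  8
 b  1  1  2  3  4  5  6  7  8
 k  2  2  2  3  4  5  6  7  8
 n  3  3  3  3  4  5  6  7  8
 n  4  4  4  4  4  5  6  7  8
 o  5  5  5  5  5  5  6  7  8
 l  6  6  6  6  6  6  6  7  8
 a  7  7  7  7  7  7  7  7  8
 a  8  8  8  8  8  8  8  8  8
 l  9  9  9  9  9  9  9  9  9

9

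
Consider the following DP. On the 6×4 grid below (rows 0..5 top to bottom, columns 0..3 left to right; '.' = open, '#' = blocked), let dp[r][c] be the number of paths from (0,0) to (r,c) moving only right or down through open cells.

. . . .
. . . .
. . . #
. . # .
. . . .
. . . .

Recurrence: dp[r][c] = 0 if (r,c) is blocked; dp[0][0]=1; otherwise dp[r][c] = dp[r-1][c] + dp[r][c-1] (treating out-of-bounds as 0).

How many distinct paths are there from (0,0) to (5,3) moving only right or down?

r\c   0   1   2   3
  0   1   1   1   1
  1   1   2   3   4
  2   1   3   6   0
  3   1   4   0   0
  4   1   5   5   5
  5   1   6  11  16

16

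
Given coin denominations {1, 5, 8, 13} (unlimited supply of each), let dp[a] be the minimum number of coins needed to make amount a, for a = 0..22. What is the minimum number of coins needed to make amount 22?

3

 a  0  1  2  3  4  5  6  7  8  9 10 11 12 13 14 15 16 17 18 19 20 21 22
dp  0  1  2  3  4  1  2  3  1  2  2  3  4  1  2  3  2  3  2  3  4  2  3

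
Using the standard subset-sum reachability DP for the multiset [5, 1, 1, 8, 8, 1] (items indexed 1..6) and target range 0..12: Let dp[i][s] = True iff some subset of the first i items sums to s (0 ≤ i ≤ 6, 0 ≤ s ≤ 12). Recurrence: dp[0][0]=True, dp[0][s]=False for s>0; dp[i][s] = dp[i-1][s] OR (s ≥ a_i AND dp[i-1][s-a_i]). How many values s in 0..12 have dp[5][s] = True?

i\s   0   1   2   3   4   5   6   7   8   9  10  11  12
  0   T   F   F   F   F   F   F   F   F   F   F   F   F
  1   T   F   F   F   F   T   F   F   F   F   F   F   F
  2   T   T   F   F   F   T   T   F   F   F   F   F   F
  3   T   T   T   F   F   T   T   T   F   F   F   F   F
  4   T   T   T   F   F   T   T   T   T   T   T   F   F
  5   T   T   T   F   F   T   T   T   T   T   T   F   F
  6   T   T   T   T   F   T   T   T   T   T   T   T   F

9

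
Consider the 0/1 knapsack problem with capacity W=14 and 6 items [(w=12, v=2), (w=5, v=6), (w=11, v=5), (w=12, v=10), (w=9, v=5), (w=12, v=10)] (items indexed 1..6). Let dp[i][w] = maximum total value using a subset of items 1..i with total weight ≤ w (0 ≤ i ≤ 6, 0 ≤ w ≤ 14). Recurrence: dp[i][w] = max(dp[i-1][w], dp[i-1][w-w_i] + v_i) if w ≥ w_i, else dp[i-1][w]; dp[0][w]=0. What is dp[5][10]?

i\w   0   1   2   3   4   5   6   7   8   9  10  11  12  13  14
  0   0   0   0   0   0   0   0   0   0   0   0   0   0   0   0
  1   0   0   0   0   0   0   0   0   0   0   0   0   2   2   2
  2   0   0   0   0   0   6   6   6   6   6   6   6   6   6   6
  3   0   0   0   0   0   6   6   6   6   6   6   6   6   6   6
  4   0   0   0   0   0   6   6   6   6   6   6   6  10  10  10
  5   0   0   0   0   0   6   6   6   6   6   6   6  10  10  11
  6   0   0   0   0   0   6   6   6   6   6   6   6  10  10  11

6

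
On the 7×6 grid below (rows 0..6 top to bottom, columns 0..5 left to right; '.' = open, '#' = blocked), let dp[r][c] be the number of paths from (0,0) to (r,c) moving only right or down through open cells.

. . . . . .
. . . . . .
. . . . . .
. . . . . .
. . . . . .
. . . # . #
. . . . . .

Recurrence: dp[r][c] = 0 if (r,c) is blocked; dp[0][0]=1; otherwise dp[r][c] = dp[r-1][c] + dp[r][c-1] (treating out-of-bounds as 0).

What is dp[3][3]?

20

r\c   0   1   2   3   4   5
  0   1   1   1   1   1   1
  1   1   2   3   4   5   6
  2   1   3   6  10  15  21
  3   1   4  10  20  35  56
  4   1   5  15  35  70 126
  5   1   6  21   0  70   0
  6   1   7  28  28  98  98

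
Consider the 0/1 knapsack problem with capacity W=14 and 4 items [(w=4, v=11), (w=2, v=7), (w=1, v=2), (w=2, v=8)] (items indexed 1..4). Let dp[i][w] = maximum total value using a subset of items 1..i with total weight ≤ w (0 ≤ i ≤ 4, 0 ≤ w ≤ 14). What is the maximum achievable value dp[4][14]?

28

i\w   0   1   2   3   4   5   6   7   8   9  10  11  12  13  14
  0   0   0   0   0   0   0   0   0   0   0   0   0   0   0   0
  1   0   0   0   0  11  11  11  11  11  11  11  11  11  11  11
  2   0   0   7   7  11  11  18  18  18  18  18  18  18  18  18
  3   0   2   7   9  11  13  18  20  20  20  20  20  20  20  20
  4   0   2   8  10  15  17  19  21  26  28  28  28  28  28  28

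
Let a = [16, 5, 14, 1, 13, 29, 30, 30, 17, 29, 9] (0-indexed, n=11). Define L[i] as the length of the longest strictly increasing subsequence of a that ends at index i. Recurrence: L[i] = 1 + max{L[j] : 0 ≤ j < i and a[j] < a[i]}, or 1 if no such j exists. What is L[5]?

3

   i    0    1    2    3    4    5    6    7    8    9   10
a[i]   16    5   14    1   13   29   30   30   17   29    9
L[i]    1    1    2    1    2    3    4    4    3    4    2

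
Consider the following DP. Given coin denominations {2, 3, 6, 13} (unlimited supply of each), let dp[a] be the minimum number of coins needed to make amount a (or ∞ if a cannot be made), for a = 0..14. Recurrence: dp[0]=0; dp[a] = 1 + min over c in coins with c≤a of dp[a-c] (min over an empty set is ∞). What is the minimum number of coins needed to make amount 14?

3

 a  0  1  2  3  4  5  6  7  8  9 10 11 12 13 14
dp  0  -  1  1  2  2  1  3  2  2  3  3  2  1  3
(- denotes ∞ / unreachable)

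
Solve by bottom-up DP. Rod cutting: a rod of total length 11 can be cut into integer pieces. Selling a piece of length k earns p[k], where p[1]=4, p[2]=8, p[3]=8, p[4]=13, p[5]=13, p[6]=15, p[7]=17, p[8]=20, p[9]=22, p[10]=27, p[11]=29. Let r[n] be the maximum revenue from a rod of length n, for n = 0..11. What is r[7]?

28

   n    0    1    2    3    4    5    6    7    8    9   10   11
r[n]    0    4    8   12   16   20   24   28   32   36   40   44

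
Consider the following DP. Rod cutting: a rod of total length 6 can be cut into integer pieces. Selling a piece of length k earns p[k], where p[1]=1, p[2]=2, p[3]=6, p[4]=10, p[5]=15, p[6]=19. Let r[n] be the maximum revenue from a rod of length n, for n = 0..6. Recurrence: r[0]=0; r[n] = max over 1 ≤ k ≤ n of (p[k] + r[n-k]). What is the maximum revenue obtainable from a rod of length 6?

19

   n    0    1    2    3    4    5    6
r[n]    0    1    2    6   10   15   19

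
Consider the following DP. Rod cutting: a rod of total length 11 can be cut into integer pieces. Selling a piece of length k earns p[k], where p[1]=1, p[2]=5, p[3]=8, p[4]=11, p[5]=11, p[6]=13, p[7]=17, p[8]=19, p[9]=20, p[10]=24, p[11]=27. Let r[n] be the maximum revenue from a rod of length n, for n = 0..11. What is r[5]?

   n    0    1    2    3    4    5    6    7    8    9   10   11
r[n]    0    1    5    8   11   13   16   19   22   24   27   30

13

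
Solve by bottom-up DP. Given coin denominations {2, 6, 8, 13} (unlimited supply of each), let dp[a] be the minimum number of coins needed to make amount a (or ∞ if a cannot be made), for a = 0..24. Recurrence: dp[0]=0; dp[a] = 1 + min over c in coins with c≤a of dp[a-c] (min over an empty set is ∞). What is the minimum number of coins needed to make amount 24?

3

 a  0  1  2  3  4  5  6  7  8  9 10 11 12 13 14 15 16 17 18 19 20 21 22 23 24
dp  0  -  1  -  2  -  1  -  1  -  2  -  2  1  2  2  2  3  3  2  3  2  3  3  3
(- denotes ∞ / unreachable)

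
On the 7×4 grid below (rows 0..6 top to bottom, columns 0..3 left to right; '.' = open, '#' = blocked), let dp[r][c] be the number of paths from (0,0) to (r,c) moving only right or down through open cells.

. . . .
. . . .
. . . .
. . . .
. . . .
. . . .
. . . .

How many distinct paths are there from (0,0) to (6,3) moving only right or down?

r\c   0   1   2   3
  0   1   1   1   1
  1   1   2   3   4
  2   1   3   6  10
  3   1   4  10  20
  4   1   5  15  35
  5   1   6  21  56
  6   1   7  28  84

84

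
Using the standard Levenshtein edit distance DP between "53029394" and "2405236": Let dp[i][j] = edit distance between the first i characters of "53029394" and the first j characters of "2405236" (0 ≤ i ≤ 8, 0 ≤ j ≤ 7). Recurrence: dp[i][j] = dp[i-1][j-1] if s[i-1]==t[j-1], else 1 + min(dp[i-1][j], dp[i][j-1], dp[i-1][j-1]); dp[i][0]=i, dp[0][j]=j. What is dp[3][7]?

   ''  2  4  0  5  2  3  6
''  0  1  2  3  4  5  6  7
 5  1  1  2  3  3  4  5  6
 3  2  2  2  3  4  4  4  5
 0  3  3  3  2  3  4  5  5
 2  4  3  4  3  3  3  4  5
 9  5  4  4  4  4  4  4  5
 3  6  5  5  5  5  5  4  5
 9  7  6  6  6  6  6  5  5
 4  8  7  6  7  7  7  6  6

5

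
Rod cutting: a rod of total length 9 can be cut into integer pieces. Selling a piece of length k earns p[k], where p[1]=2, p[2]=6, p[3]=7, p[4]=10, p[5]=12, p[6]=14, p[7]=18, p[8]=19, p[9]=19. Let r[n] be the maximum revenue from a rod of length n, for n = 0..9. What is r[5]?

   n    0    1    2    3    4    5    6    7    8    9
r[n]    0    2    6    8   12   14   18   20   24   26

14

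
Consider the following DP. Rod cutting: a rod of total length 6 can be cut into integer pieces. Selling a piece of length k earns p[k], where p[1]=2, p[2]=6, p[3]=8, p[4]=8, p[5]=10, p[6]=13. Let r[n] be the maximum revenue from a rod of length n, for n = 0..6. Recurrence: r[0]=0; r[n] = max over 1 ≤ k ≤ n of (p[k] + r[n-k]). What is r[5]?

   n    0    1    2    3    4    5    6
r[n]    0    2    6    8   12   14   18

14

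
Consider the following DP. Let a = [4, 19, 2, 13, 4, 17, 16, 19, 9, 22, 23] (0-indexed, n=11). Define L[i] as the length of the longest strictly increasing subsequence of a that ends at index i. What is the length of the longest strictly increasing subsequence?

6

   i    0    1    2    3    4    5    6    7    8    9   10
a[i]    4   19    2   13    4   17   16   19    9   22   23
L[i]    1    2    1    2    2    3    3    4    3    5    6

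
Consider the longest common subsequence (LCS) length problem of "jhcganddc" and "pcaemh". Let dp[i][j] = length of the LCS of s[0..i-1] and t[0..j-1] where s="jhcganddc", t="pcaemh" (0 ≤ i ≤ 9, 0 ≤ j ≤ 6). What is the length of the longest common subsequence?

   ''  p  c  a  e  m  h
''  0  0  0  0  0  0  0
 j  0  0  0  0  0  0  0
 h  0  0  0  0  0  0  1
 c  0  0  1  1  1  1  1
 g  0  0  1  1  1  1  1
 a  0  0  1  2  2  2  2
 n  0  0  1  2  2  2  2
 d  0  0  1  2  2  2  2
 d  0  0  1  2  2  2  2
 c  0  0  1  2  2  2  2

2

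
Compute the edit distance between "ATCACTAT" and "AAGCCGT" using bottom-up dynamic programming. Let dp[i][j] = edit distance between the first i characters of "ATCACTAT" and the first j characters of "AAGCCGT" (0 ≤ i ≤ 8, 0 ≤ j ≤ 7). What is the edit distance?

   ''  A  A  G  C  C  G  T
''  0  1  2  3  4  5  6  7
 A  1  0  1  2  3  4  5  6
 T  2  1  1  2  3  4  5  5
 C  3  2  2  2  2  3  4  5
 A  4  3  2  3  3  3  4  5
 C  5  4  3  3  3  3  4  5
 T  6  5  4  4  4  4  4  4
 A  7  6  5  5  5  5  5  5
 T  8  7  6  6  6  6  6  5

5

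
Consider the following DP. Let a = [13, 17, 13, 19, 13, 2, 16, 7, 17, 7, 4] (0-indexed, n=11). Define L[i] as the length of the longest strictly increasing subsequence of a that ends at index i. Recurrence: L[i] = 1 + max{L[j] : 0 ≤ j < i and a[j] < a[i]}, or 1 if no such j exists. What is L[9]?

2

   i    0    1    2    3    4    5    6    7    8    9   10
a[i]   13   17   13   19   13    2   16    7   17    7    4
L[i]    1    2    1    3    1    1    2    2    3    2    2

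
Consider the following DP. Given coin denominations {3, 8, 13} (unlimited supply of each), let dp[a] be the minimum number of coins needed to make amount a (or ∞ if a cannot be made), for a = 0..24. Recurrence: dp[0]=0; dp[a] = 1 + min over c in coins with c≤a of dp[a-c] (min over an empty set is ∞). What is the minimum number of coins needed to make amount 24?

3

 a  0  1  2  3  4  5  6  7  8  9 10 11 12 13 14 15 16 17 18 19 20 21 22 23 24
dp  0  -  -  1  -  -  2  -  1  3  -  2  4  1  3  5  2  4  6  3  5  2  4  6  3
(- denotes ∞ / unreachable)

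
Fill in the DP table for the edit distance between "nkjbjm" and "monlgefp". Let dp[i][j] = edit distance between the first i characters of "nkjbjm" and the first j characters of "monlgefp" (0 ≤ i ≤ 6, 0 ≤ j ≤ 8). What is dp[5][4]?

   ''  m  o  n  l  g  e  f  p
''  0  1  2  3  4  5  6  7  8
 n  1  1  2  2  3  4  5  6  7
 k  2  2  2  3  3  4  5  6  7
 j  3  3  3  3  4  4  5  6  7
 b  4  4  4  4  4  5  5  6  7
 j  5  5  5  5  5  5  6  6  7
 m  6  5  6  6  6  6  6  7  7

5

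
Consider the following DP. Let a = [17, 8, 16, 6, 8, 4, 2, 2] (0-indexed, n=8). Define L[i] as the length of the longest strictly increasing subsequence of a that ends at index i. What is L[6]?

   i    0    1    2    3    4    5    6    7
a[i]   17    8   16    6    8    4    2    2
L[i]    1    1    2    1    2    1    1    1

1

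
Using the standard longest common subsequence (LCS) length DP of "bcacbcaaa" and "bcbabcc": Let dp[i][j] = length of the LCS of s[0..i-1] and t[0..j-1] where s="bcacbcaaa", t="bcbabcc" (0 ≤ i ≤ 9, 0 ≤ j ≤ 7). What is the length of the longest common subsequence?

5

   ''  b  c  b  a  b  c  c
''  0  0  0  0  0  0  0  0
 b  0  1  1  1  1  1  1  1
 c  0  1  2  2  2  2  2  2
 a  0  1  2  2  3  3  3  3
 c  0  1  2  2  3  3  4  4
 b  0  1  2  3  3  4  4  4
 c  0  1  2  3  3  4  5  5
 a  0  1  2  3  4  4  5  5
 a  0  1  2  3  4  4  5  5
 a  0  1  2  3  4  4  5  5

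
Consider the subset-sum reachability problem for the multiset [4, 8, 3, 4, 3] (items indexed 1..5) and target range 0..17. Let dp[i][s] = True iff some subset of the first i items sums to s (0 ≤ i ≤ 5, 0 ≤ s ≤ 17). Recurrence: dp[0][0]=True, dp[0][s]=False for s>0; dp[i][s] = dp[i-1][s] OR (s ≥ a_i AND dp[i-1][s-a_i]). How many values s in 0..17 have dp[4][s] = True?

9

i\s   0   1   2   3   4   5   6   7   8   9  10  11  12  13  14  15  16  17
  0   T   F   F   F   F   F   F   F   F   F   F   F   F   F   F   F   F   F
  1   T   F   F   F   T   F   F   F   F   F   F   F   F   F   F   F   F   F
  2   T   F   F   F   T   F   F   F   T   F   F   F   T   F   F   F   F   F
  3   T   F   F   T   T   F   F   T   T   F   F   T   T   F   F   T   F   F
  4   T   F   F   T   T   F   F   T   T   F   F   T   T   F   F   T   T   F
  5   T   F   F   T   T   F   T   T   T   F   T   T   T   F   T   T   T   F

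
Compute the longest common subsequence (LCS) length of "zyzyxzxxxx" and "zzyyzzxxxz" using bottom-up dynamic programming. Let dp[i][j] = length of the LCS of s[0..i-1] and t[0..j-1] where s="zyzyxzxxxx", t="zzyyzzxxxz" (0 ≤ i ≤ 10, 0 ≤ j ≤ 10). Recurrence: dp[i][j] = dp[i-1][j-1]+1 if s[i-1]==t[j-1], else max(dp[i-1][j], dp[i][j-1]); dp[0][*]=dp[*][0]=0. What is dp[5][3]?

   ''  z  z  y  y  z  z  x  x  x  z
''  0  0  0  0  0  0  0  0  0  0  0
 z  0  1  1  1  1  1  1  1  1  1  1
 y  0  1  1  2  2  2  2  2  2  2  2
 z  0  1  2  2  2  3  3  3  3  3  3
 y  0  1  2  3  3  3  3  3  3  3  3
 x  0  1  2  3  3  3  3  4  4  4  4
 z  0  1  2  3  3  4  4  4  4  4  5
 x  0  1  2  3  3  4  4  5  5  5  5
 x  0  1  2  3  3  4  4  5  6  6  6
 x  0  1  2  3  3  4  4  5  6  7  7
 x  0  1  2  3  3  4  4  5  6  7  7

3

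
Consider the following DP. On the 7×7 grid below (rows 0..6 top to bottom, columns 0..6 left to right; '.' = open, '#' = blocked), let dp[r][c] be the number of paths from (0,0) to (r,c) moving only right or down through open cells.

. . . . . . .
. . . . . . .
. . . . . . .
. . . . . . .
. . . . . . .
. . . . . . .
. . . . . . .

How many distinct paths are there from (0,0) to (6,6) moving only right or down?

r\c   0   1   2   3   4   5   6
  0   1   1   1   1   1   1   1
  1   1   2   3   4   5   6   7
  2   1   3   6  10  15  21  28
  3   1   4  10  20  35  56  84
  4   1   5  15  35  70 126 210
  5   1   6  21  56 126 252 462
  6   1   7  28  84 210 462 924

924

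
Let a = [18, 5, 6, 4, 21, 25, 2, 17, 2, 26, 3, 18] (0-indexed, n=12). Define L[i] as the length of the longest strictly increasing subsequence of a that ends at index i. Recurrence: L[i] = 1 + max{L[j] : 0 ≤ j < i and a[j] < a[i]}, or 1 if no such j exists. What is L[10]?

   i    0    1    2    3    4    5    6    7    8    9   10   11
a[i]   18    5    6    4   21   25    2   17    2   26    3   18
L[i]    1    1    2    1    3    4    1    3    1    5    2    4

2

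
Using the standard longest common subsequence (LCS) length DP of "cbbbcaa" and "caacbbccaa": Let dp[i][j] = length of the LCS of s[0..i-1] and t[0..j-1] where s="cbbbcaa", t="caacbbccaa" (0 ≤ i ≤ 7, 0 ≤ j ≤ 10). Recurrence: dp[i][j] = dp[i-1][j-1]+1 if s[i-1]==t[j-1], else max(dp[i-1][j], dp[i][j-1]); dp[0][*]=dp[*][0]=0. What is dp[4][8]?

   ''  c  a  a  c  b  b  c  c  a  a
''  0  0  0  0  0  0  0  0  0  0  0
 c  0  1  1  1  1  1  1  1  1  1  1
 b  0  1  1  1  1  2  2  2  2  2  2
 b  0  1  1  1  1  2  3  3  3  3  3
 b  0  1  1  1  1  2  3  3  3  3  3
 c  0  1  1  1  2  2  3  4  4  4  4
 a  0  1  2  2  2  2  3  4  4  5  5
 a  0  1  2  3  3  3  3  4  4  5  6

3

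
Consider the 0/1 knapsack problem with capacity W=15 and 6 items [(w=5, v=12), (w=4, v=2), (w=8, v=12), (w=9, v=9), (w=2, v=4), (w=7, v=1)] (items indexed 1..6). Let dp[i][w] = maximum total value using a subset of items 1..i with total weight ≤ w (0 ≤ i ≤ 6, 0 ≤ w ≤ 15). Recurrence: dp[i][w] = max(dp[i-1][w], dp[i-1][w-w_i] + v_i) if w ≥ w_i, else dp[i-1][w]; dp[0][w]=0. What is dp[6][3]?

i\w   0   1   2   3   4   5   6   7   8   9  10  11  12  13  14  15
  0   0   0   0   0   0   0   0   0   0   0   0   0   0   0   0   0
  1   0   0   0   0   0  12  12  12  12  12  12  12  12  12  12  12
  2   0   0   0   0   2  12  12  12  12  14  14  14  14  14  14  14
  3   0   0   0   0   2  12  12  12  12  14  14  14  14  24  24  24
  4   0   0   0   0   2  12  12  12  12  14  14  14  14  24  24  24
  5   0   0   4   4   4  12  12  16  16  16  16  18  18  24  24  28
  6   0   0   4   4   4  12  12  16  16  16  16  18  18  24  24  28

4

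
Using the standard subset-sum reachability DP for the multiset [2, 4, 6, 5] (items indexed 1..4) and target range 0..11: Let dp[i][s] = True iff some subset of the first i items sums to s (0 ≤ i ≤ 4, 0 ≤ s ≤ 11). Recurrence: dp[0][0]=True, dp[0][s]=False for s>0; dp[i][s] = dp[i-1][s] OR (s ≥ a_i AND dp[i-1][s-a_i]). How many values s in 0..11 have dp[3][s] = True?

6

i\s   0   1   2   3   4   5   6   7   8   9  10  11
  0   T   F   F   F   F   F   F   F   F   F   F   F
  1   T   F   T   F   F   F   F   F   F   F   F   F
  2   T   F   T   F   T   F   T   F   F   F   F   F
  3   T   F   T   F   T   F   T   F   T   F   T   F
  4   T   F   T   F   T   T   T   T   T   T   T   T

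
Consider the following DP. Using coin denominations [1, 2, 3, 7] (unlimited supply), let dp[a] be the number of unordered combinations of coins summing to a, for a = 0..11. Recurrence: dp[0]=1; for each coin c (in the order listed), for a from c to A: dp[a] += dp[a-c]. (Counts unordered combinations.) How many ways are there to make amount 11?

after  coin     0     1     2     3     4     5     6     7     8     9    10    11
          1     1     1     1     1     1     1     1     1     1     1     1     1
          2     1     1     2     2     3     3     4     4     5     5     6     6
          3     1     1     2     3     4     5     7     8    10    12    14    16
          7     1     1     2     3     4     5     7     9    11    14    17    20

20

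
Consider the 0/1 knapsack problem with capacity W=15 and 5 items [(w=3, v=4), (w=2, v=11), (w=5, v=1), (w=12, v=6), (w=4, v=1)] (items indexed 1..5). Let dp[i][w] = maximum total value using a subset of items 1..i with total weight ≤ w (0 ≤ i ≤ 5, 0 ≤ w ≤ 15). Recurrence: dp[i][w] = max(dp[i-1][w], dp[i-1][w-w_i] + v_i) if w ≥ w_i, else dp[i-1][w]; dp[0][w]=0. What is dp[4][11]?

i\w   0   1   2   3   4   5   6   7   8   9  10  11  12  13  14  15
  0   0   0   0   0   0   0   0   0   0   0   0   0   0   0   0   0
  1   0   0   0   4   4   4   4   4   4   4   4   4   4   4   4   4
  2   0   0  11  11  11  15  15  15  15  15  15  15  15  15  15  15
  3   0   0  11  11  11  15  15  15  15  15  16  16  16  16  16  16
  4   0   0  11  11  11  15  15  15  15  15  16  16  16  16  17  17
  5   0   0  11  11  11  15  15  15  15  16  16  16  16  16  17  17

16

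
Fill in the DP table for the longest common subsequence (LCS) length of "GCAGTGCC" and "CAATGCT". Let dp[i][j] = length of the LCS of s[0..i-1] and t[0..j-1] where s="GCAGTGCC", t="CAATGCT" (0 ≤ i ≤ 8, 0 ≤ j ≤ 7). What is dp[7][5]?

   ''  C  A  A  T  G  C  T
''  0  0  0  0  0  0  0  0
 G  0  0  0  0  0  1  1  1
 C  0  1  1  1  1  1  2  2
 A  0  1  2  2  2  2  2  2
 G  0  1  2  2  2  3  3  3
 T  0  1  2  2  3  3  3  4
 G  0  1  2  2  3  4  4  4
 C  0  1  2  2  3  4  5  5
 C  0  1  2  2  3  4  5  5

4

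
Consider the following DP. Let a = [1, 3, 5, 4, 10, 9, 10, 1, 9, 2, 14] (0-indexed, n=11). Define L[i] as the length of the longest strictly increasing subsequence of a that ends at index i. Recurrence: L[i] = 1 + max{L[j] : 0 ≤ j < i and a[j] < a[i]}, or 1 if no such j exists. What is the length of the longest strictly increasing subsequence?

   i    0    1    2    3    4    5    6    7    8    9   10
a[i]    1    3    5    4   10    9   10    1    9    2   14
L[i]    1    2    3    3    4    4    5    1    4    2    6

6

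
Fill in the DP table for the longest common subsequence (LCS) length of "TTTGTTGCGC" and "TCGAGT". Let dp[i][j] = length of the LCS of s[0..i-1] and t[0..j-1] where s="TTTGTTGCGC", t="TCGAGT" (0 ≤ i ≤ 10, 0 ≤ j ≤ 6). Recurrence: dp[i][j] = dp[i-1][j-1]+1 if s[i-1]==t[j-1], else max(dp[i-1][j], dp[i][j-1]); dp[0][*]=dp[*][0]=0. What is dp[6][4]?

2

   ''  T  C  G  A  G  T
''  0  0  0  0  0  0  0
 T  0  1  1  1  1  1  1
 T  0  1  1  1  1  1  2
 T  0  1  1  1  1  1  2
 G  0  1  1  2  2  2  2
 T  0  1  1  2  2  2  3
 T  0  1  1  2  2  2  3
 G  0  1  1  2  2  3  3
 C  0  1  2  2  2  3  3
 G  0  1  2  3  3  3  3
 C  0  1  2  3  3  3  3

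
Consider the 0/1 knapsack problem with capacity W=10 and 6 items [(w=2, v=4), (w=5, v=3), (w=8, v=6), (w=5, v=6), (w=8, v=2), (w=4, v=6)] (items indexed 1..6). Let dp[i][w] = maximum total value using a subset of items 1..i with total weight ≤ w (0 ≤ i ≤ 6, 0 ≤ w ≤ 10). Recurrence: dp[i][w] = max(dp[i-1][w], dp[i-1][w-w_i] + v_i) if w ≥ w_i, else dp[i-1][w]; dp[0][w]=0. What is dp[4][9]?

i\w   0   1   2   3   4   5   6   7   8   9  10
  0   0   0   0   0   0   0   0   0   0   0   0
  1   0   0   4   4   4   4   4   4   4   4   4
  2   0   0   4   4   4   4   4   7   7   7   7
  3   0   0   4   4   4   4   4   7   7   7  10
  4   0   0   4   4   4   6   6  10  10  10  10
  5   0   0   4   4   4   6   6  10  10  10  10
  6   0   0   4   4   6   6  10  10  10  12  12

10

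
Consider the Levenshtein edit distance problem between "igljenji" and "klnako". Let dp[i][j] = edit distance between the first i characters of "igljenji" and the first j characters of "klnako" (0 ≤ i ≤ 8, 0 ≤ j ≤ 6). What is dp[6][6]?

6

   ''  k  l  n  a  k  o
''  0  1  2  3  4  5  6
 i  1  1  2  3  4  5  6
 g  2  2  2  3  4  5  6
 l  3  3  2  3  4  5  6
 j  4  4  3  3  4  5  6
 e  5  5  4  4  4  5  6
 n  6  6  5  4  5  5  6
 j  7  7  6  5  5  6  6
 i  8  8  7  6  6  6  7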